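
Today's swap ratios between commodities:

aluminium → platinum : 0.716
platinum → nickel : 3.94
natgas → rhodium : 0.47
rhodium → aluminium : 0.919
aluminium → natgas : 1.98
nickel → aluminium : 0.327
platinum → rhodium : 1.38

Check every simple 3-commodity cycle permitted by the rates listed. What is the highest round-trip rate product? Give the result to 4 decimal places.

0.9225

platinum→nickel→aluminium→platinum: 3.94 × 0.327 × 0.716 = 0.92248
platinum→rhodium→aluminium→platinum: 1.38 × 0.919 × 0.716 = 0.90805
natgas→rhodium→aluminium→natgas: 0.47 × 0.919 × 1.98 = 0.85522
Maximum is platinum→nickel→aluminium→platinum at 0.9225; no arbitrage — every cycle loses value.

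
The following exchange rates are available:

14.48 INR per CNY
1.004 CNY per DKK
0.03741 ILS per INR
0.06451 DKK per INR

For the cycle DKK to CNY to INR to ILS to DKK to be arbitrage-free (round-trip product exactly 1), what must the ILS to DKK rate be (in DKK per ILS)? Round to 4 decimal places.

1.8387

Known legs of the cycle: 1.004 × 14.48 × 0.03741 = 0.5438635872
For no arbitrage the full-cycle product must be 1, so the missing rate is 1 / 0.5438635872 ≈ 1.838696.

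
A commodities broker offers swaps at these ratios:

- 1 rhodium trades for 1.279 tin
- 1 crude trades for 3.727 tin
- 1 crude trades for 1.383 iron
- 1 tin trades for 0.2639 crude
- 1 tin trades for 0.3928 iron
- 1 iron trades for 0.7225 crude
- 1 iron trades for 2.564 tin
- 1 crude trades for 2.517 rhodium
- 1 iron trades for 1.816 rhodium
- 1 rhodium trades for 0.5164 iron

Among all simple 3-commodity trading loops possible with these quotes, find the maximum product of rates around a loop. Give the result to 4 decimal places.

iron→crude→tin→iron: 0.7225 × 3.727 × 0.3928 = 1.05772
iron→crude→rhodium→iron: 0.7225 × 2.517 × 0.5164 = 0.93909
iron→tin→crude→iron: 2.564 × 0.2639 × 1.383 = 0.93579
iron→rhodium→tin→iron: 1.816 × 1.279 × 0.3928 = 0.91234
rhodium→tin→crude→rhodium: 1.279 × 0.2639 × 2.517 = 0.84956
Maximum is iron→crude→tin→iron at 1.0577; arbitrage exists.

1.0577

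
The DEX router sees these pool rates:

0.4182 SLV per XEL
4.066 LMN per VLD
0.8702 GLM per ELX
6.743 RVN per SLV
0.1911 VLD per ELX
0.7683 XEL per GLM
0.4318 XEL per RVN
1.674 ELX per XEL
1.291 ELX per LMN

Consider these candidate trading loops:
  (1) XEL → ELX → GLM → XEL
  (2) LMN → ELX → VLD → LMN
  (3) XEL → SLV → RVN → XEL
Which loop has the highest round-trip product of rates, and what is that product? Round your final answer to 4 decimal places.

1.2176

(1) 1.674 × 0.8702 × 0.7683 = 1.11919
(2) 1.291 × 0.1911 × 4.066 = 1.00312
(3) 0.4182 × 6.743 × 0.4318 = 1.21764
Highest is cycle (3) at 1.2176 (>1, arbitrage).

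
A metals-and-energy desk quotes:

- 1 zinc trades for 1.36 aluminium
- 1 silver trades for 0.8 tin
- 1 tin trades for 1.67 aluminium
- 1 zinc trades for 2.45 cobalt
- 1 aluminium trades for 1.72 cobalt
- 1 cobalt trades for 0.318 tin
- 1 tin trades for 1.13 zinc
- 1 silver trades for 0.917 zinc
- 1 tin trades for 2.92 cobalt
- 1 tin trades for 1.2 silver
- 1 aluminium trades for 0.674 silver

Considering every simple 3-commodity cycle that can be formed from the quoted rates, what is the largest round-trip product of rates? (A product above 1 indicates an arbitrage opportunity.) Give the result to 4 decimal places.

0.9134

aluminium→cobalt→tin→aluminium: 1.72 × 0.318 × 1.67 = 0.91342
aluminium→silver→tin→aluminium: 0.674 × 0.8 × 1.67 = 0.90046
tin→zinc→cobalt→tin: 1.13 × 2.45 × 0.318 = 0.88038
aluminium→silver→zinc→aluminium: 0.674 × 0.917 × 1.36 = 0.84056
Maximum is aluminium→cobalt→tin→aluminium at 0.9134; no arbitrage — every cycle loses value.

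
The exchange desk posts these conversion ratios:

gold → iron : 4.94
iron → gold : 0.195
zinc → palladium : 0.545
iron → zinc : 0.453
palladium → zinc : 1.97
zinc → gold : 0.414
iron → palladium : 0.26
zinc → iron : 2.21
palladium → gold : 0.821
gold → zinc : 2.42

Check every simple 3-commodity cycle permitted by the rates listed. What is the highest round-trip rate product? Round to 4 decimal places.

zinc→iron→palladium→zinc: 2.21 × 0.26 × 1.97 = 1.13196
zinc→palladium→gold→zinc: 0.545 × 0.821 × 2.42 = 1.08282
iron→palladium→gold→iron: 0.26 × 0.821 × 4.94 = 1.05449
zinc→iron→gold→zinc: 2.21 × 0.195 × 2.42 = 1.04290
zinc→gold→iron→zinc: 0.414 × 4.94 × 0.453 = 0.92646
Maximum is zinc→iron→palladium→zinc at 1.1320; arbitrage exists.

1.1320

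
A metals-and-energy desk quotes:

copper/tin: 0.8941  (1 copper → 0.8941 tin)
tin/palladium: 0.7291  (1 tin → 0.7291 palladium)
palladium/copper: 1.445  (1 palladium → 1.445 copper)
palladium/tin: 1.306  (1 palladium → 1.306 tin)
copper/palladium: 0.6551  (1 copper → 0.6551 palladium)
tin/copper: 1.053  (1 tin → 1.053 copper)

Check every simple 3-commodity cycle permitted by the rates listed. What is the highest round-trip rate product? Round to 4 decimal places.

copper→tin→palladium→copper: 0.8941 × 0.7291 × 1.445 = 0.94198
copper→palladium→tin→copper: 0.6551 × 1.306 × 1.053 = 0.90091
Maximum is copper→tin→palladium→copper at 0.9420; no arbitrage — every cycle loses value.

0.9420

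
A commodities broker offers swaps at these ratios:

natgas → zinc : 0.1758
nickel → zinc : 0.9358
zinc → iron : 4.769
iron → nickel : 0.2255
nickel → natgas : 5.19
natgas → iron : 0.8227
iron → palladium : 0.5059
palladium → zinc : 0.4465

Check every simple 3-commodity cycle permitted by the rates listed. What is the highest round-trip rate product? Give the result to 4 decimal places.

zinc→iron→palladium→zinc: 4.769 × 0.5059 × 0.4465 = 1.07724
nickel→zinc→iron→nickel: 0.9358 × 4.769 × 0.2255 = 1.00637
nickel→natgas→iron→nickel: 5.19 × 0.8227 × 0.2255 = 0.96284
Maximum is zinc→iron→palladium→zinc at 1.0772; arbitrage exists.

1.0772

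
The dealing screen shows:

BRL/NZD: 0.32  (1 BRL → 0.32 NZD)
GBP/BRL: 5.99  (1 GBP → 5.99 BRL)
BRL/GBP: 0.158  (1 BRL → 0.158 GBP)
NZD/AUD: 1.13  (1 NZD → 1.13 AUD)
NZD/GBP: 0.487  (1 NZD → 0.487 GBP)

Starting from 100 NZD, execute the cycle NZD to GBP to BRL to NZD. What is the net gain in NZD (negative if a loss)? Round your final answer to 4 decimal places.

-6.6518

100 NZD × 0.487 = 48.7 GBP
48.7 GBP × 5.99 = 291.713 BRL
291.713 BRL × 0.32 = 93.34816 NZD
Net change: 93.34816 − 100 = -6.65184 NZD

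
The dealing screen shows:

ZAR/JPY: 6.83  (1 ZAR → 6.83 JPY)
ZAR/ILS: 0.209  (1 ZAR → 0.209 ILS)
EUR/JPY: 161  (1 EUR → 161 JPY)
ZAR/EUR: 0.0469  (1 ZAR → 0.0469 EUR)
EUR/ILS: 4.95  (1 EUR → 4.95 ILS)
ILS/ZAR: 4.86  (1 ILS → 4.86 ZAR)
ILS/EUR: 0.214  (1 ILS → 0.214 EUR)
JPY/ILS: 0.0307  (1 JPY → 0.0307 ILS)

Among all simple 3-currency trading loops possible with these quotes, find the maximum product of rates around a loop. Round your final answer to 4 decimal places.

ILS→ZAR→EUR→ILS: 4.86 × 0.0469 × 4.95 = 1.12827
ILS→EUR→JPY→ILS: 0.214 × 161 × 0.0307 = 1.05774
ILS→ZAR→JPY→ILS: 4.86 × 6.83 × 0.0307 = 1.01905
Maximum is ILS→ZAR→EUR→ILS at 1.1283; arbitrage exists.

1.1283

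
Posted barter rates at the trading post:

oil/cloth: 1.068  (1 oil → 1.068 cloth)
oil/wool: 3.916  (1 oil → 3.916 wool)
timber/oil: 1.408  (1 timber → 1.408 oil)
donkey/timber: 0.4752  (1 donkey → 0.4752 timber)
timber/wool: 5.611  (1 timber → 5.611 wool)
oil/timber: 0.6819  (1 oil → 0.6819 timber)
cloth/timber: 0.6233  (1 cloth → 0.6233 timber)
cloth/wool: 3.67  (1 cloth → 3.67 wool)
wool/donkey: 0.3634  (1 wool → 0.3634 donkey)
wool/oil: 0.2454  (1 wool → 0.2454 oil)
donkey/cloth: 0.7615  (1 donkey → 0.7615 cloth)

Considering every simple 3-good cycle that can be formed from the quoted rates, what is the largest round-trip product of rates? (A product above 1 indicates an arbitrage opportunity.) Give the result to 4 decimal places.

wool→donkey→cloth→wool: 0.3634 × 0.7615 × 3.67 = 1.01560
wool→donkey→timber→wool: 0.3634 × 0.4752 × 5.611 = 0.96895
wool→oil→cloth→wool: 0.2454 × 1.068 × 3.67 = 0.96186
wool→oil→timber→wool: 0.2454 × 0.6819 × 5.611 = 0.93893
cloth→timber→oil→cloth: 0.6233 × 1.408 × 1.068 = 0.93728
Maximum is wool→donkey→cloth→wool at 1.0156; arbitrage exists.

1.0156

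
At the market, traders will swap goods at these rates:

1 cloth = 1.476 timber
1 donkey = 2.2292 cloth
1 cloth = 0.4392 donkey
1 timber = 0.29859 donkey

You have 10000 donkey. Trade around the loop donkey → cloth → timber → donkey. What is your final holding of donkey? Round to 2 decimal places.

9824.50

10000 donkey × 2.2292 = 22292 cloth
22292 cloth × 1.476 = 32902.992 timber
32902.992 timber × 0.29859 = 9824.50438128 donkey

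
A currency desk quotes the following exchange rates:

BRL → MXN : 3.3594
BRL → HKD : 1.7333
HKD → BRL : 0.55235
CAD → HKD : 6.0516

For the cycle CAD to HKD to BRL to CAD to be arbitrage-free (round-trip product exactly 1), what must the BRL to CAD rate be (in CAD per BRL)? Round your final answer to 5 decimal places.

Known legs of the cycle: 6.0516 × 0.55235 = 3.34260126
For no arbitrage the full-cycle product must be 1, so the missing rate is 1 / 3.34260126 ≈ 0.2991682.

0.29917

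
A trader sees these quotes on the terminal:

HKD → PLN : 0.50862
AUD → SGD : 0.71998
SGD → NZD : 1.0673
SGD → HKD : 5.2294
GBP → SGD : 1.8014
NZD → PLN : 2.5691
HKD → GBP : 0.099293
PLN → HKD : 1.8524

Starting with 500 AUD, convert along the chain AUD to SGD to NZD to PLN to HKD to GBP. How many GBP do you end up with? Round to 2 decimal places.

500 AUD × 0.71998 = 359.99 SGD
359.99 SGD × 1.0673 = 384.217327 NZD
384.217327 NZD × 2.5691 = 987.0927347957 PLN
987.0927347957 PLN × 1.8524 = 1828.49058193555468 HKD
1828.49058193555468 HKD × 0.099293 = 181.55631535212703084124 GBP

181.56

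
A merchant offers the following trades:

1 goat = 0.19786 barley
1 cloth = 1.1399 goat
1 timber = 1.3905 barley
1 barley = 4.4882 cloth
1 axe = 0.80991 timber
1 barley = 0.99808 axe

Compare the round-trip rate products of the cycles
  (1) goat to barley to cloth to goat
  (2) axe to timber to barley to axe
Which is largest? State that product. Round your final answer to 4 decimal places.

1.1240

(1) 0.19786 × 4.4882 × 1.1399 = 1.01227
(2) 0.80991 × 1.3905 × 0.99808 = 1.12402
Highest is cycle (2) at 1.1240 (>1, arbitrage).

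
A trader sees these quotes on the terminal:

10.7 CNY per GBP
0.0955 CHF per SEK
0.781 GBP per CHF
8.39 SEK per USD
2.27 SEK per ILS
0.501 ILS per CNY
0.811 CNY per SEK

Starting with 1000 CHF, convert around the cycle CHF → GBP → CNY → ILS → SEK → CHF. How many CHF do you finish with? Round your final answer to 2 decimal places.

1000 CHF × 0.781 = 781 GBP
781 GBP × 10.7 = 8356.7 CNY
8356.7 CNY × 0.501 = 4186.7067 ILS
4186.7067 ILS × 2.27 = 9503.824209 SEK
9503.824209 SEK × 0.0955 = 907.6152119595 CHF

907.62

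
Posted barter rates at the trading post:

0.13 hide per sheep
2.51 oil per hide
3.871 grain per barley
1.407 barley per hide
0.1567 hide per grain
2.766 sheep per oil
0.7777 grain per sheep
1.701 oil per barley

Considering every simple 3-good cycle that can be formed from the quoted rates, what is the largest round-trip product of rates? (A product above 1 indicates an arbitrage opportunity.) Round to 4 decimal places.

oil→sheep→hide→oil: 2.766 × 0.13 × 2.51 = 0.90255
barley→grain→hide→barley: 3.871 × 0.1567 × 1.407 = 0.85347
Maximum is oil→sheep→hide→oil at 0.9025; no arbitrage — every cycle loses value.

0.9025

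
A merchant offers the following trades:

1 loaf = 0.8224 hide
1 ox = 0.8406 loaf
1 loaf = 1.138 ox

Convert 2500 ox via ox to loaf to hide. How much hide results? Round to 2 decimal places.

1728.27

2500 ox × 0.8406 = 2101.5 loaf
2101.5 loaf × 0.8224 = 1728.2736 hide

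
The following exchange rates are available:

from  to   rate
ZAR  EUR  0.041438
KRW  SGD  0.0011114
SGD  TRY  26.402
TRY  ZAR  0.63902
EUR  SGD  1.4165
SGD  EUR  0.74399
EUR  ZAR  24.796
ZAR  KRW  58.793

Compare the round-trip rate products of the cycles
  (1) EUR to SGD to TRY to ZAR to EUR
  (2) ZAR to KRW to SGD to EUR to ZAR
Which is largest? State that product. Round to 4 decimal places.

(1) 1.4165 × 26.402 × 0.63902 × 0.041438 = 0.99030
(2) 58.793 × 0.0011114 × 0.74399 × 24.796 = 1.20544
Highest is cycle (2) at 1.2054 (>1, arbitrage).

1.2054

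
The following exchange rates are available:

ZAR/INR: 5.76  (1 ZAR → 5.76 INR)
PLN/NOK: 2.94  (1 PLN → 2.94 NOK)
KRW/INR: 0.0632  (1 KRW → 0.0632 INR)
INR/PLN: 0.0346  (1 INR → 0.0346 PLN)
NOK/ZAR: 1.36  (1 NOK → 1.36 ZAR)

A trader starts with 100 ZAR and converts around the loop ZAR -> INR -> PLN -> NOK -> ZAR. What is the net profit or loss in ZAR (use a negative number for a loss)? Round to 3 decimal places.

-20.313

100 ZAR × 5.76 = 576 INR
576 INR × 0.0346 = 19.9296 PLN
19.9296 PLN × 2.94 = 58.593024 NOK
58.593024 NOK × 1.36 = 79.68651264 ZAR
Net change: 79.68651264 − 100 = -20.31348736 ZAR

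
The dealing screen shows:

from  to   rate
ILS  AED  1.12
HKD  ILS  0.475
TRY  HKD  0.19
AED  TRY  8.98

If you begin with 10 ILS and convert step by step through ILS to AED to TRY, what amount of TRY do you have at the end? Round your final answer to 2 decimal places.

100.58

10 ILS × 1.12 = 11.2 AED
11.2 AED × 8.98 = 100.576 TRY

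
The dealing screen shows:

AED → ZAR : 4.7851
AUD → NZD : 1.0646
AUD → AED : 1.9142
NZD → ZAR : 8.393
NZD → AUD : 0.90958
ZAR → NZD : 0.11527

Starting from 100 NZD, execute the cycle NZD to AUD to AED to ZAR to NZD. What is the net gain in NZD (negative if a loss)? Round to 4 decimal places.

-3.9637

100 NZD × 0.90958 = 90.958 AUD
90.958 AUD × 1.9142 = 174.1118036 AED
174.1118036 AED × 4.7851 = 833.14239140636 ZAR
833.14239140636 ZAR × 0.11527 = 96.0363234574111172 NZD
Net change: 96.0363234574111172 − 100 = -3.9636765425888828 NZD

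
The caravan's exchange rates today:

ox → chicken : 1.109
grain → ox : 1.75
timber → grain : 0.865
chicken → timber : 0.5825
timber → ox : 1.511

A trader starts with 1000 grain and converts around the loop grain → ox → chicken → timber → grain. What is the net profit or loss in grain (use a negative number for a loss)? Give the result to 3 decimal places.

-22.129

1000 grain × 1.75 = 1750 ox
1750 ox × 1.109 = 1940.75 chicken
1940.75 chicken × 0.5825 = 1130.486875 timber
1130.486875 timber × 0.865 = 977.871146875 grain
Net change: 977.871146875 − 1000 = -22.128853125 grain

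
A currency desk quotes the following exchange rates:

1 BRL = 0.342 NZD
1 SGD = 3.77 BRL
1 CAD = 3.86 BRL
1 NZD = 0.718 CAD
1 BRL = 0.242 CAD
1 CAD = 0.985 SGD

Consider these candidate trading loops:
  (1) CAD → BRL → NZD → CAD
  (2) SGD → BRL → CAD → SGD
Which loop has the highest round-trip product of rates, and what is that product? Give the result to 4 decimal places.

0.9478

(1) 3.86 × 0.342 × 0.718 = 0.94785
(2) 3.77 × 0.242 × 0.985 = 0.89865
Highest is cycle (1) at 0.9478 (≤1, no arbitrage).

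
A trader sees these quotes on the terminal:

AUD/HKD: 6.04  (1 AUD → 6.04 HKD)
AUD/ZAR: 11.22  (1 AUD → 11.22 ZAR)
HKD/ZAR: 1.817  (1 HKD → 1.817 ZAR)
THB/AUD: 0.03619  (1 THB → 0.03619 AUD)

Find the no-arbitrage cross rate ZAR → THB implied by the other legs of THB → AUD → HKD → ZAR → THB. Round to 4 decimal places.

Known legs of the cycle: 0.03619 × 6.04 × 1.817 = 0.3971736692
For no arbitrage the full-cycle product must be 1, so the missing rate is 1 / 0.3971736692 ≈ 2.517790.

2.5178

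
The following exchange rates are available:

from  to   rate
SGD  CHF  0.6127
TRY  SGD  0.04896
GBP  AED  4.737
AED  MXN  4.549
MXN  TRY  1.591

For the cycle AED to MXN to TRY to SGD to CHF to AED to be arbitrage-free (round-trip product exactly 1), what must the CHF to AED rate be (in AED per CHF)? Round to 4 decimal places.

Known legs of the cycle: 4.549 × 1.591 × 0.04896 × 0.6127 = 0.217107789690528
For no arbitrage the full-cycle product must be 1, so the missing rate is 1 / 0.217107789690528 ≈ 4.606007.

4.6060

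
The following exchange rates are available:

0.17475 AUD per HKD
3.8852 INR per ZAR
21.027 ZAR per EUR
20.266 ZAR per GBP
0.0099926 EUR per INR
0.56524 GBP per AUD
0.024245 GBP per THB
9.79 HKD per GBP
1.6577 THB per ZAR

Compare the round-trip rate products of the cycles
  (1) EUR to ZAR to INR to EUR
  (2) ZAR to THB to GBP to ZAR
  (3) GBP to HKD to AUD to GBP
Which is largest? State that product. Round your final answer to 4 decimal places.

(1) 21.027 × 3.8852 × 0.0099926 = 0.81634
(2) 1.6577 × 0.024245 × 20.266 = 0.81451
(3) 9.79 × 0.17475 × 0.56524 = 0.96701
Highest is cycle (3) at 0.9670 (≤1, no arbitrage).

0.9670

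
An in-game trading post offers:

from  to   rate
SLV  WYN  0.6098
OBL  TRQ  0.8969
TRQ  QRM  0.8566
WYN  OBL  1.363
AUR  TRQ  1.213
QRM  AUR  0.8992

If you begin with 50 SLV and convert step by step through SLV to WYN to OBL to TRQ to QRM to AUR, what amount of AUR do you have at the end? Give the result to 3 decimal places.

28.710

50 SLV × 0.6098 = 30.49 WYN
30.49 WYN × 1.363 = 41.55787 OBL
41.55787 OBL × 0.8969 = 37.273253603 TRQ
37.273253603 TRQ × 0.8566 = 31.9282690363298 QRM
31.9282690363298 QRM × 0.8992 = 28.70989951746775616 AUR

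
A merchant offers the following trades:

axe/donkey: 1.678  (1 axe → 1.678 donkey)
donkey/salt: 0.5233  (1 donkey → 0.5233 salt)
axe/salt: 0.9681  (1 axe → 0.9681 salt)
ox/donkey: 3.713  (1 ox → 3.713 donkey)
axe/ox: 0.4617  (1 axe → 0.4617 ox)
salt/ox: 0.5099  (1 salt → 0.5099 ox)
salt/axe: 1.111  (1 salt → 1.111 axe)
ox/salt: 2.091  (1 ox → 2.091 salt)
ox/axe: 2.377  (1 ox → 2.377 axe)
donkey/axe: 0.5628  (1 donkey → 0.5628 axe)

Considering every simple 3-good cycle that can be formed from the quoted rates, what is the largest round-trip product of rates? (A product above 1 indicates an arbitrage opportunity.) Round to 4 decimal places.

ox→axe→salt→ox: 2.377 × 0.9681 × 0.5099 = 1.17337
ox→salt→axe→ox: 2.091 × 1.111 × 0.4617 = 1.07258
donkey→salt→ox→donkey: 0.5233 × 0.5099 × 3.713 = 0.99074
donkey→salt→axe→donkey: 0.5233 × 1.111 × 1.678 = 0.97557
donkey→axe→ox→donkey: 0.5628 × 0.4617 × 3.713 = 0.96480
Maximum is ox→axe→salt→ox at 1.1734; arbitrage exists.

1.1734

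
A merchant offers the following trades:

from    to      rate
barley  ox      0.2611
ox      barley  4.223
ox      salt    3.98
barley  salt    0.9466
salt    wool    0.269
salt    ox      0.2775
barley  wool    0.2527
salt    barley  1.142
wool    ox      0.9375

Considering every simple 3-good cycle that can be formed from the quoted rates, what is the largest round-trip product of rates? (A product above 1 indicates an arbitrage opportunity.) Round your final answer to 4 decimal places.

barley→ox→salt→barley: 0.2611 × 3.98 × 1.142 = 1.18674
barley→salt→ox→barley: 0.9466 × 0.2775 × 4.223 = 1.10930
ox→salt→wool→ox: 3.98 × 0.269 × 0.9375 = 1.00371
barley→wool→ox→barley: 0.2527 × 0.9375 × 4.223 = 1.00046
Maximum is barley→ox→salt→barley at 1.1867; arbitrage exists.

1.1867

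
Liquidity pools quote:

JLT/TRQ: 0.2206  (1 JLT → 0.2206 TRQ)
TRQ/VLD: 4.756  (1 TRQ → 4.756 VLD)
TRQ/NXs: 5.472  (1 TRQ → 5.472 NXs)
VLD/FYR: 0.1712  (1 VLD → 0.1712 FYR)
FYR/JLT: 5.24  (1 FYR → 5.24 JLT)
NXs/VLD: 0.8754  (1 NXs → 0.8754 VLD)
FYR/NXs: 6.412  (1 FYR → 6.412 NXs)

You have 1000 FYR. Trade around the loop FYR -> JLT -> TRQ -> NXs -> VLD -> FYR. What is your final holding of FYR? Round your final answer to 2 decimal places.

947.97

1000 FYR × 5.24 = 5240 JLT
5240 JLT × 0.2206 = 1155.944 TRQ
1155.944 TRQ × 5.472 = 6325.325568 NXs
6325.325568 NXs × 0.8754 = 5537.1900022272 VLD
5537.1900022272 VLD × 0.1712 = 947.96692838129664 FYR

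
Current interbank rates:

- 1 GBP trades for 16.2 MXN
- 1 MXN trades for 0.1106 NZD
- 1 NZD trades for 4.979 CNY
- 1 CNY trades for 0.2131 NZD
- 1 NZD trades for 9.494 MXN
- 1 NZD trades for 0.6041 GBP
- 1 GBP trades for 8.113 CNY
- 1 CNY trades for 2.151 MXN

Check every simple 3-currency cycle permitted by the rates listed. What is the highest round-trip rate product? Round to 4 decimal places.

1.1845

NZD→CNY→MXN→NZD: 4.979 × 2.151 × 0.1106 = 1.18451
NZD→GBP→MXN→NZD: 0.6041 × 16.2 × 0.1106 = 1.08238
NZD→GBP→CNY→NZD: 0.6041 × 8.113 × 0.2131 = 1.04442
Maximum is NZD→CNY→MXN→NZD at 1.1845; arbitrage exists.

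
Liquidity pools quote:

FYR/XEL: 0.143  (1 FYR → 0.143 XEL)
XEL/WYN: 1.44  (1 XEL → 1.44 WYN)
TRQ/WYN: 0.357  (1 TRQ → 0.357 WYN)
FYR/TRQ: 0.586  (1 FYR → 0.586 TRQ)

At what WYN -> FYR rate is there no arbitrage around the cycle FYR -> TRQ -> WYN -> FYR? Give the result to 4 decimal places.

4.7801

Known legs of the cycle: 0.586 × 0.357 = 0.209202
For no arbitrage the full-cycle product must be 1, so the missing rate is 1 / 0.209202 ≈ 4.780069.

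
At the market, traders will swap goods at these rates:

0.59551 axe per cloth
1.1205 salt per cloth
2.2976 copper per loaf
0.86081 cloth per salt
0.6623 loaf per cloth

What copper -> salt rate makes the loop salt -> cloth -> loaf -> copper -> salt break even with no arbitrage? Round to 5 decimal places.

0.76342

Known legs of the cycle: 0.86081 × 0.6623 × 2.2976 = 1.3098949901888
For no arbitrage the full-cycle product must be 1, so the missing rate is 1 / 1.3098949901888 ≈ 0.7634200.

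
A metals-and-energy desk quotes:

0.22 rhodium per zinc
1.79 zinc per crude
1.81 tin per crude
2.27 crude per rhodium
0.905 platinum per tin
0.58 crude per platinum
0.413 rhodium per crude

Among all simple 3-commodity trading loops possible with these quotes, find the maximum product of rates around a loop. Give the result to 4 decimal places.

platinum→crude→tin→platinum: 0.58 × 1.81 × 0.905 = 0.95007
rhodium→crude→zinc→rhodium: 2.27 × 1.79 × 0.22 = 0.89393
Maximum is platinum→crude→tin→platinum at 0.9501; no arbitrage — every cycle loses value.

0.9501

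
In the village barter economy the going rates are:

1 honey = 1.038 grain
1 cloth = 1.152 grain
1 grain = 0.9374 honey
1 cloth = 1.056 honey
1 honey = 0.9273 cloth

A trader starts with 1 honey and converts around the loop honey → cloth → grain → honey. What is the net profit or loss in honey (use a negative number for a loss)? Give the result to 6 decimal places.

0.001377

1 honey × 0.9273 = 0.9273 cloth
0.9273 cloth × 1.152 = 1.0682496 grain
1.0682496 grain × 0.9374 = 1.00137717504 honey
Net change: 1.00137717504 − 1 = 0.00137717504 honey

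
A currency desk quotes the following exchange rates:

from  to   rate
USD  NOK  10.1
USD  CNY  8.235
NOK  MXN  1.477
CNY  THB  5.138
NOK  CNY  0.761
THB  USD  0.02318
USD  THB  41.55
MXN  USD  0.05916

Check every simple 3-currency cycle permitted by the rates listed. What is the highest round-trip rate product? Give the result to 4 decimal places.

0.9808

THB→USD→CNY→THB: 0.02318 × 8.235 × 5.138 = 0.98078
NOK→MXN→USD→NOK: 1.477 × 0.05916 × 10.1 = 0.88253
Maximum is THB→USD→CNY→THB at 0.9808; no arbitrage — every cycle loses value.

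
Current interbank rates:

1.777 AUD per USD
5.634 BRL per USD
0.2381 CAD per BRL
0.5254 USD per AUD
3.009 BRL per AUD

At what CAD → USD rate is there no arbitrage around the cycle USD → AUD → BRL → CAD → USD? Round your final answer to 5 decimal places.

Known legs of the cycle: 1.777 × 3.009 × 0.2381 = 1.2731190333
For no arbitrage the full-cycle product must be 1, so the missing rate is 1 / 1.2731190333 ≈ 0.7854725.

0.78547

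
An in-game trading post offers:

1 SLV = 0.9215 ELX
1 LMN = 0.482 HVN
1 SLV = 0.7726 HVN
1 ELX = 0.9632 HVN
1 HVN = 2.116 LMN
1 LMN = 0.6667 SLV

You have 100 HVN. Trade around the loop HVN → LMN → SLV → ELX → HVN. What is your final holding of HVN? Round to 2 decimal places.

125.22

100 HVN × 2.116 = 211.6 LMN
211.6 LMN × 0.6667 = 141.07372 SLV
141.07372 SLV × 0.9215 = 129.99943298 ELX
129.99943298 ELX × 0.9632 = 125.215453846336 HVN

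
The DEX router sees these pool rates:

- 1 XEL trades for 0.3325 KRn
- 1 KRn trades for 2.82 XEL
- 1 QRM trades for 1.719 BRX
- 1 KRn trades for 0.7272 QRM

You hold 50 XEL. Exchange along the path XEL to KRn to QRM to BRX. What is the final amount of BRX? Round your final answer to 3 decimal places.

20.782

50 XEL × 0.3325 = 16.625 KRn
16.625 KRn × 0.7272 = 12.0897 QRM
12.0897 QRM × 1.719 = 20.7821943 BRX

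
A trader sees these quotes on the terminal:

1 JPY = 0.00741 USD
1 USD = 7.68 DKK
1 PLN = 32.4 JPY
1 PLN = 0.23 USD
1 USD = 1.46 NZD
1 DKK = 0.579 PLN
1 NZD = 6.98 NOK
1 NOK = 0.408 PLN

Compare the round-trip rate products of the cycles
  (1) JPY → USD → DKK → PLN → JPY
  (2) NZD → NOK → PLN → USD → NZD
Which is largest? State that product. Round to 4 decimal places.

(1) 0.00741 × 7.68 × 0.579 × 32.4 = 1.06759
(2) 6.98 × 0.408 × 0.23 × 1.46 = 0.95630
Highest is cycle (1) at 1.0676 (>1, arbitrage).

1.0676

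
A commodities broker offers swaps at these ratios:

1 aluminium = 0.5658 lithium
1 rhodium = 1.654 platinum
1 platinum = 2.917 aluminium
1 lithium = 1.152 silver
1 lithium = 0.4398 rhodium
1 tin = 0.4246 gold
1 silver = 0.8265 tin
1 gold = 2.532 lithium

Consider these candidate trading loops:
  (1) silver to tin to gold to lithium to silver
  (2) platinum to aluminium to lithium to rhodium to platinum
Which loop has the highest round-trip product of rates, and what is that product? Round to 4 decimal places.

(1) 0.8265 × 0.4246 × 2.532 × 1.152 = 1.02362
(2) 2.917 × 0.5658 × 0.4398 × 1.654 = 1.20058
Highest is cycle (2) at 1.2006 (>1, arbitrage).

1.2006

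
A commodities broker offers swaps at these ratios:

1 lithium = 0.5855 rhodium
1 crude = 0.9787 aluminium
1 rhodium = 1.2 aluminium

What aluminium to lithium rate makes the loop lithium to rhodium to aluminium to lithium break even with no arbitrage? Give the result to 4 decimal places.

Known legs of the cycle: 0.5855 × 1.2 = 0.7026
For no arbitrage the full-cycle product must be 1, so the missing rate is 1 / 0.7026 ≈ 1.423285.

1.4233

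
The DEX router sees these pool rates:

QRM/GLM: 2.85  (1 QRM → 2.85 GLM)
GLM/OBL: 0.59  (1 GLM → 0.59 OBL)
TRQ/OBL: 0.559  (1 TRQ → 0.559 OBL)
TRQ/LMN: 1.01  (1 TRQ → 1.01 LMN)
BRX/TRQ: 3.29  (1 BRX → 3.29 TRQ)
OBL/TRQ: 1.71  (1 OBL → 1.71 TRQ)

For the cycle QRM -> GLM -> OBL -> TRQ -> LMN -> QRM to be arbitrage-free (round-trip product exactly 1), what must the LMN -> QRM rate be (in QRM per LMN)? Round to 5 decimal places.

0.34434

Known legs of the cycle: 2.85 × 0.59 × 1.71 × 1.01 = 2.90411865
For no arbitrage the full-cycle product must be 1, so the missing rate is 1 / 2.90411865 ≈ 0.3443385.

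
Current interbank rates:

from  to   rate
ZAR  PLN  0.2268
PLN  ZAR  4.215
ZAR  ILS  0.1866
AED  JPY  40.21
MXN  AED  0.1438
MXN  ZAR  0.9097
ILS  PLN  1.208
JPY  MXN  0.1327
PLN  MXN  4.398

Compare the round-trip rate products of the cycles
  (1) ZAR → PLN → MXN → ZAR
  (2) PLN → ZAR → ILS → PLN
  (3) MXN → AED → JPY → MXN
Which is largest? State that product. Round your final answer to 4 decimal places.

(1) 0.2268 × 4.398 × 0.9097 = 0.90740
(2) 4.215 × 0.1866 × 1.208 = 0.95011
(3) 0.1438 × 40.21 × 0.1327 = 0.76730
Highest is cycle (2) at 0.9501 (≤1, no arbitrage).

0.9501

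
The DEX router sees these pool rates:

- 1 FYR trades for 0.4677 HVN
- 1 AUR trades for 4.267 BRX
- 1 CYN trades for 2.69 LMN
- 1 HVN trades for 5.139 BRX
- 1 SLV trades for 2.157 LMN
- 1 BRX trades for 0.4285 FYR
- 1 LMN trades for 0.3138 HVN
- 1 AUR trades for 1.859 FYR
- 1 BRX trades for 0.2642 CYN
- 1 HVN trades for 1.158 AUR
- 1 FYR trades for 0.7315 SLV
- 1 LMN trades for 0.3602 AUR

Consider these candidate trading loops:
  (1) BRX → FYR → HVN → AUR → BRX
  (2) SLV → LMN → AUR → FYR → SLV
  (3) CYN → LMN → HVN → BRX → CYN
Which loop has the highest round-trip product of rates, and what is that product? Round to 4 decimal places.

(1) 0.4285 × 0.4677 × 1.158 × 4.267 = 0.99026
(2) 2.157 × 0.3602 × 1.859 × 0.7315 = 1.05654
(3) 2.69 × 0.3138 × 5.139 × 0.2642 = 1.14608
Highest is cycle (3) at 1.1461 (>1, arbitrage).

1.1461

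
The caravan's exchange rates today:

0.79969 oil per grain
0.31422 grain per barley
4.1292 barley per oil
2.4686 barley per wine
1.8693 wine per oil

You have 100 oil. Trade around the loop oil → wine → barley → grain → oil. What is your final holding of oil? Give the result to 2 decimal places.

115.95

100 oil × 1.8693 = 186.93 wine
186.93 wine × 2.4686 = 461.455398 barley
461.455398 barley × 0.31422 = 144.99851515956 grain
144.99851515956 grain × 0.79969 = 115.9538625879485364 oil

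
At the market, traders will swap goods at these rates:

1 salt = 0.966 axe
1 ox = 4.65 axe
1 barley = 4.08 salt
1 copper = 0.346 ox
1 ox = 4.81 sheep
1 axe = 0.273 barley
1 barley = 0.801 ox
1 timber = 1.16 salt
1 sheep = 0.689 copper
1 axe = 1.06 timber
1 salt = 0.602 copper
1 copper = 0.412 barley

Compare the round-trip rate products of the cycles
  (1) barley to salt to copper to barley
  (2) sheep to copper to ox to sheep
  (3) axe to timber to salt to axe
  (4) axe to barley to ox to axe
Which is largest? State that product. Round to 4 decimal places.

(1) 4.08 × 0.602 × 0.412 = 1.01194
(2) 0.689 × 0.346 × 4.81 = 1.14668
(3) 1.06 × 1.16 × 0.966 = 1.18779
(4) 0.273 × 0.801 × 4.65 = 1.01683
Highest is cycle (3) at 1.1878 (>1, arbitrage).

1.1878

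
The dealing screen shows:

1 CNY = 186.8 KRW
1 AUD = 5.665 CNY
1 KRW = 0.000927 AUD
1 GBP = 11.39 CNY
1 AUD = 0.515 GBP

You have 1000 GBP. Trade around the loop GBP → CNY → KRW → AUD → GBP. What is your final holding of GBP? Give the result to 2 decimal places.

1015.75

1000 GBP × 11.39 = 11390 CNY
11390 CNY × 186.8 = 2127652 KRW
2127652 KRW × 0.000927 = 1972.333404 AUD
1972.333404 AUD × 0.515 = 1015.75170306 GBP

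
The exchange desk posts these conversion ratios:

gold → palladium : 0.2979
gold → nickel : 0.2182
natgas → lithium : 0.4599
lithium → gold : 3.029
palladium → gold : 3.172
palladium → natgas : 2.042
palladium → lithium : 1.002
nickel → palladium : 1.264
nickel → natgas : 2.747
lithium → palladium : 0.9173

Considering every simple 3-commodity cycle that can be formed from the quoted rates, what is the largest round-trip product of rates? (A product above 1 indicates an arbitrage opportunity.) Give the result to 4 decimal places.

0.9041

lithium→gold→palladium→lithium: 3.029 × 0.2979 × 1.002 = 0.90414
palladium→gold→nickel→palladium: 3.172 × 0.2182 × 1.264 = 0.87485
natgas→lithium→palladium→natgas: 0.4599 × 0.9173 × 2.042 = 0.86145
Maximum is lithium→gold→palladium→lithium at 0.9041; no arbitrage — every cycle loses value.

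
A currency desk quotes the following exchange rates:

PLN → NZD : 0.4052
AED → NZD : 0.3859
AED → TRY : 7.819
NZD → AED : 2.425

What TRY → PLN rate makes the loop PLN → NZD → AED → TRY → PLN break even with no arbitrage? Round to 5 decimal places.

Known legs of the cycle: 0.4052 × 2.425 × 7.819 = 7.68302759
For no arbitrage the full-cycle product must be 1, so the missing rate is 1 / 7.68302759 ≈ 0.1301570.

0.13016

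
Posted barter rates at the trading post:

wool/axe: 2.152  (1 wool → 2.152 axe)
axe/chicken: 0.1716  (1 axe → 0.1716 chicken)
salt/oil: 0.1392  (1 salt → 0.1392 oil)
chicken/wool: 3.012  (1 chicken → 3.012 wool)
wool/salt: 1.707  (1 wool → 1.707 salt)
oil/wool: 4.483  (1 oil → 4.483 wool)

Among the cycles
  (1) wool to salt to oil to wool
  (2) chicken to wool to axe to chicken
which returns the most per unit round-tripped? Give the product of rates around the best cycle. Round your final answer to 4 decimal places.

(1) 1.707 × 0.1392 × 4.483 = 1.06523
(2) 3.012 × 2.152 × 0.1716 = 1.11228
Highest is cycle (2) at 1.1123 (>1, arbitrage).

1.1123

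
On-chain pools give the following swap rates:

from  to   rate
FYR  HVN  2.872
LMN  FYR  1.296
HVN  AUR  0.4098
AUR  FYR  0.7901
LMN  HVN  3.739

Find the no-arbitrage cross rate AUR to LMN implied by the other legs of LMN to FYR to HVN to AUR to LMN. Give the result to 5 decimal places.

Known legs of the cycle: 1.296 × 2.872 × 0.4098 = 1.5253214976
For no arbitrage the full-cycle product must be 1, so the missing rate is 1 / 1.5253214976 ≈ 0.6555995.

0.65560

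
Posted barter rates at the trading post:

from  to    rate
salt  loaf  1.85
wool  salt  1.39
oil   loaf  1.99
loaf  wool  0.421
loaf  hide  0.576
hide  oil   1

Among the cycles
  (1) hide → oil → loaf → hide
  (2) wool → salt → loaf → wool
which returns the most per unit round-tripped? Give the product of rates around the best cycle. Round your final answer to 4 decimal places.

(1) 1 × 1.99 × 0.576 = 1.14624
(2) 1.39 × 1.85 × 0.421 = 1.08260
Highest is cycle (1) at 1.1462 (>1, arbitrage).

1.1462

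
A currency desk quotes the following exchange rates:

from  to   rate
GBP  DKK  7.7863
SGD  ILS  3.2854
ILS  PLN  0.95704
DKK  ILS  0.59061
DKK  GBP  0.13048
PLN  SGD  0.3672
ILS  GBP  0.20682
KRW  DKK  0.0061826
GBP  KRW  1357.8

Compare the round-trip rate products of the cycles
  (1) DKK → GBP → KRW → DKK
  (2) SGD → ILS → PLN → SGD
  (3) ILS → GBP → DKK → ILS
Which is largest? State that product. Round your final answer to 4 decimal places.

1.1546

(1) 0.13048 × 1357.8 × 0.0061826 = 1.09534
(2) 3.2854 × 0.95704 × 0.3672 = 1.15457
(3) 0.20682 × 7.7863 × 0.59061 = 0.95110
Highest is cycle (2) at 1.1546 (>1, arbitrage).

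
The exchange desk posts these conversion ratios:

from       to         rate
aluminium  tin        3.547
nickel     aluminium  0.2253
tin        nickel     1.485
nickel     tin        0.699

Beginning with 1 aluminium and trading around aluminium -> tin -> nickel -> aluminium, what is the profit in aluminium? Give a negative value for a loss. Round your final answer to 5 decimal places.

1 aluminium × 3.547 = 3.547 tin
3.547 tin × 1.485 = 5.267295 nickel
5.267295 nickel × 0.2253 = 1.1867215635 aluminium
Net change: 1.1867215635 − 1 = 0.1867215635 aluminium

0.18672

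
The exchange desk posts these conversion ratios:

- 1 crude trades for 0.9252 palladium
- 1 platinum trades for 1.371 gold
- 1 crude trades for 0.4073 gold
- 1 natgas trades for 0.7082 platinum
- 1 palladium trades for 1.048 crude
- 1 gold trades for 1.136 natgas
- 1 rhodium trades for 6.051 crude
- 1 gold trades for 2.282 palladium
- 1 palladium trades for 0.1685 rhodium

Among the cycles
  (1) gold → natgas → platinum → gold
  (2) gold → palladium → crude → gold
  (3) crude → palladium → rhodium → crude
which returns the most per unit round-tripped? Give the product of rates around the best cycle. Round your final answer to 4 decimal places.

(1) 1.136 × 0.7082 × 1.371 = 1.10299
(2) 2.282 × 1.048 × 0.4073 = 0.97407
(3) 0.9252 × 0.1685 × 6.051 = 0.94333
Highest is cycle (1) at 1.1030 (>1, arbitrage).

1.1030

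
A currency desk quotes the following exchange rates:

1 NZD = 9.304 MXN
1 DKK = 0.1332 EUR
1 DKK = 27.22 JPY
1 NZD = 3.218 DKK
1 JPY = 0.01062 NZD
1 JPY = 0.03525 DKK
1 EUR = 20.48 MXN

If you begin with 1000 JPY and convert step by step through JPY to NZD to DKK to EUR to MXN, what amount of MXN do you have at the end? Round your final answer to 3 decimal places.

1000 JPY × 0.01062 = 10.62 NZD
10.62 NZD × 3.218 = 34.17516 DKK
34.17516 DKK × 0.1332 = 4.552131312 EUR
4.552131312 EUR × 20.48 = 93.22764926976 MXN

93.228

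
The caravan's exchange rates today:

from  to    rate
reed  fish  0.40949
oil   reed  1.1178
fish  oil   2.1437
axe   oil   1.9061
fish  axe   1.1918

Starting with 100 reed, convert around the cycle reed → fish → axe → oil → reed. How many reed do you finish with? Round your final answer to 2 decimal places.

103.98

100 reed × 0.40949 = 40.949 fish
40.949 fish × 1.1918 = 48.8030182 axe
48.8030182 axe × 1.9061 = 93.02343299102 oil
93.02343299102 oil × 1.1178 = 103.981593397362156 reed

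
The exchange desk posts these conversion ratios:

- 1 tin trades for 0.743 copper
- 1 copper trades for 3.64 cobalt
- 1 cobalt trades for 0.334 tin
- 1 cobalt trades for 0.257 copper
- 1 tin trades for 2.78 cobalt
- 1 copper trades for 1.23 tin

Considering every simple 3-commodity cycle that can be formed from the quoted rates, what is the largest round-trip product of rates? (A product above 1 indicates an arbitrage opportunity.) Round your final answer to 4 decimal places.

0.9033

copper→cobalt→tin→copper: 3.64 × 0.334 × 0.743 = 0.90331
copper→tin→cobalt→copper: 1.23 × 2.78 × 0.257 = 0.87879
Maximum is copper→cobalt→tin→copper at 0.9033; no arbitrage — every cycle loses value.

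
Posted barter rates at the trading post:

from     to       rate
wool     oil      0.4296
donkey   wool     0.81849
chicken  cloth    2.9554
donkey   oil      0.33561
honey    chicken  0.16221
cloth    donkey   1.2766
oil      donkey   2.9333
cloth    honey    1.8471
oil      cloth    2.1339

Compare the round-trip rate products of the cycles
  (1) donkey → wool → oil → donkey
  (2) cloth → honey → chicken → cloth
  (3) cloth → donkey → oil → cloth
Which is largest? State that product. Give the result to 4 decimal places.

1.0314

(1) 0.81849 × 0.4296 × 2.9333 = 1.03142
(2) 1.8471 × 0.16221 × 2.9554 = 0.88549
(3) 1.2766 × 0.33561 × 2.1339 = 0.91425
Highest is cycle (1) at 1.0314 (>1, arbitrage).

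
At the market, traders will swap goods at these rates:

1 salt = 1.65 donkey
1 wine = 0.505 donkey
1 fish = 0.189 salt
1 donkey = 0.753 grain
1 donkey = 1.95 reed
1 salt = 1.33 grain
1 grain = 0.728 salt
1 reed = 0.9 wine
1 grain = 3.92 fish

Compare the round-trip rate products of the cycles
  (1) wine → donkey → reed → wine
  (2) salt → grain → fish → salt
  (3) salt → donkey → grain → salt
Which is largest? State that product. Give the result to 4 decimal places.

(1) 0.505 × 1.95 × 0.9 = 0.88628
(2) 1.33 × 3.92 × 0.189 = 0.98537
(3) 1.65 × 0.753 × 0.728 = 0.90450
Highest is cycle (2) at 0.9854 (≤1, no arbitrage).

0.9854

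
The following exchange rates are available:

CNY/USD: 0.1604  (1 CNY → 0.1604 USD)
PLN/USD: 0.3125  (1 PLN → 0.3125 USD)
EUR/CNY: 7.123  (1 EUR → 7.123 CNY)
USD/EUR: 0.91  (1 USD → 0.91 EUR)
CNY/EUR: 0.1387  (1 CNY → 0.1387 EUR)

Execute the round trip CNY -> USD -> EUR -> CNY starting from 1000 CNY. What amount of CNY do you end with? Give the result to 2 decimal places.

1039.70

1000 CNY × 0.1604 = 160.4 USD
160.4 USD × 0.91 = 145.964 EUR
145.964 EUR × 7.123 = 1039.701572 CNY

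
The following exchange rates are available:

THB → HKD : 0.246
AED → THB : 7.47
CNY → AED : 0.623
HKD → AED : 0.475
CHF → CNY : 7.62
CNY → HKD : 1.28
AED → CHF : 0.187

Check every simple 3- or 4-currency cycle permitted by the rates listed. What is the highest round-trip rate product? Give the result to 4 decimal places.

AED→CHF→CNY→AED: 0.187 × 7.62 × 0.623 = 0.88774
THB→HKD→AED→THB: 0.246 × 0.475 × 7.47 = 0.87287
HKD→AED→CHF→CNY→HKD: 0.475 × 0.187 × 7.62 × 1.28 = 0.86636
Maximum is AED→CHF→CNY→AED at 0.8877; no arbitrage — every cycle loses value.

0.8877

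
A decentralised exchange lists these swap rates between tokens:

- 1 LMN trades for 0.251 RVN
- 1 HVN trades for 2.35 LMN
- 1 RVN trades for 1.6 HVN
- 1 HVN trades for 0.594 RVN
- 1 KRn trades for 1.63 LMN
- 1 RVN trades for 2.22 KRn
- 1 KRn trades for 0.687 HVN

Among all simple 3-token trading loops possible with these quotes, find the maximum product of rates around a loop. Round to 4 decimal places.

LMN→RVN→HVN→LMN: 0.251 × 1.6 × 2.35 = 0.94376
LMN→RVN→KRn→LMN: 0.251 × 2.22 × 1.63 = 0.90827
HVN→RVN→KRn→HVN: 0.594 × 2.22 × 0.687 = 0.90593
Maximum is LMN→RVN→HVN→LMN at 0.9438; no arbitrage — every cycle loses value.

0.9438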